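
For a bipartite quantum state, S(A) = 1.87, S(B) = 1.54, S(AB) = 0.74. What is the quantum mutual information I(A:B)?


I(A:B) = S(A) + S(B) - S(AB)
= 1.87 + 1.54 - 0.74
= 2.6700

2.6700


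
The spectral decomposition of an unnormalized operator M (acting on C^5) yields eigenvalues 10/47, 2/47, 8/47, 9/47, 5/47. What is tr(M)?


tr(M) = sum of eigenvalues
= 10/47 + 2/47 + 8/47 + 9/47 + 5/47
= 34/47
= 0.7234

0.7234


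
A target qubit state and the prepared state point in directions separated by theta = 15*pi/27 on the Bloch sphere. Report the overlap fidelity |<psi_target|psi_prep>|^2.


For states separated by angle theta on Bloch sphere:
F = cos^2(theta/2)
theta = 15*pi/27 = 1.7453
theta/2 = 0.8727
cos(theta/2) = 0.6428
F = 0.4132

0.4132


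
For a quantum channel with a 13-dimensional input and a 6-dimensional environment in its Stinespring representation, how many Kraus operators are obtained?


Tracing out the environment in an orthonormal basis {|i>_E} gives Kraus operators K_i = <i|_E U |0>_E.
Number of Kraus operators = dim(H_env) = d_env
= 6

6


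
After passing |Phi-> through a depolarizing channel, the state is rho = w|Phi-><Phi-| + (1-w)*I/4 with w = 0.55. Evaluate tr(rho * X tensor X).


|Phi-> = (|00> - |11>)/sqrt(2)
For the pure Bell state, <X_A X_B> = -1 (Bell-state Pauli correlator).
The maximally-mixed part I/4 has tr(I/4 * P tensor P) = 0 for any traceless Pauli P.
So <X_A X_B>_rho = w * (-1) + (1 - w) * 0
= 0.55 * (-1)
= -0.5500

-0.5500


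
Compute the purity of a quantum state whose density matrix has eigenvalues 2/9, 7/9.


tr(rho^2) = sum of eigenvalues squared
= (2/9)^2 + (7/9)^2
= (4 + 49) / 81
= 53/81
= 0.6543

0.6543


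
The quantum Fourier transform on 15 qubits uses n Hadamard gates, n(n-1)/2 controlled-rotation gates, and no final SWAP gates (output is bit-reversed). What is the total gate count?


Hadamard gates: 15
Controlled rotations: n*(n-1)/2 = 15*14/2 = 105
SWAP gates: 0 (omitted)
Total = 15 + 105
= 120

120


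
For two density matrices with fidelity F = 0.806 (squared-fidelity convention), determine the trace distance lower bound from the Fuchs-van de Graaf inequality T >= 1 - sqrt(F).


Fuchs-van de Graaf (squared-fidelity convention): 1 - sqrt(F) <= T <= sqrt(1 - F).
Lower bound: T >= 1 - sqrt(F)
sqrt(F) = sqrt(0.806) = 0.8978
T >= 1 - 0.8978
T >= 0.1022

0.1022


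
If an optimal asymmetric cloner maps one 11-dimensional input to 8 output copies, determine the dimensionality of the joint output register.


Output space = H^(tensor 8) where dim(H) = 11
dim = 11^8
= 121 (after 2 factors)
= 1331 (after 3 factors)
= 14641 (after 4 factors)
= 161051 (after 5 factors)
= 1771561 (after 6 factors)
= 19487171 (after 7 factors)
= 214358881 (after 8 factors)
= 214358881

214358881


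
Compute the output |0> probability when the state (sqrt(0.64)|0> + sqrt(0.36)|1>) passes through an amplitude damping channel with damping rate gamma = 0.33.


For amplitude damping with parameter gamma on state sqrt(a)|0> + sqrt(b)|1>:
alpha^2 = 0.64, beta^2 = 0.36
P(|0>) = alpha^2 + gamma * beta^2
= 0.64 + 0.33 * 0.36
= 0.64 + 0.1188
= 0.7588

0.7588


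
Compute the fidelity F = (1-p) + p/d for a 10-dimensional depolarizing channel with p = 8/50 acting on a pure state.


F = (1-p) + p/d
= (1 - 0.1600) + 0.1600/10
= 0.8400 + 0.0160
= 0.8560

0.8560


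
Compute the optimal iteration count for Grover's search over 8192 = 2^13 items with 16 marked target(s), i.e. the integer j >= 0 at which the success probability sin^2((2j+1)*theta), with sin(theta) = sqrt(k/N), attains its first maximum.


After j Grover iterations the success probability is P(j) = sin^2((2j+1)*theta), where sin(theta) = sqrt(k/N).
N = 2^13 = 8192, k = 16
sin(theta) = sqrt(k/N) = 0.04419417382
theta = arcsin(sqrt(k/N)) = 0.04420857261 rad
P(j) reaches its first maximum when (2j+1)*theta is as close as possible to pi/2, i.e. j = round(pi/(4*theta) - 1/2).
pi/(4*theta) - 1/2 = 17.2657
(For comparison, the common estimate pi/4 * sqrt(N/k) = 17.7715; the exact maximiser is used here.)
Optimal iterations = 17

17


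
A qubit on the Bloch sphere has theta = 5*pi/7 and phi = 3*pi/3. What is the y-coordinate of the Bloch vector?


theta = 2.2440, phi = 3.1416
r_y = sin(theta)*sin(phi) = 0.7818 * 0.0000
r_y = 0.0000

0.0000


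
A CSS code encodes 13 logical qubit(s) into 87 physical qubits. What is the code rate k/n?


Code rate R = k/n
= 13/87
= 0.1494

0.1494


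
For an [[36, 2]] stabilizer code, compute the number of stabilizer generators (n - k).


For an [[n,k]] stabilizer code:
Number of stabilizer generators = n - k
= 36 - 2
= 34

34


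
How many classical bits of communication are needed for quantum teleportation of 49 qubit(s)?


Quantum teleportation requires 2 classical bits per qubit teleported.
49 qubit(s) -> 2 * 49 = 98 classical bits

98


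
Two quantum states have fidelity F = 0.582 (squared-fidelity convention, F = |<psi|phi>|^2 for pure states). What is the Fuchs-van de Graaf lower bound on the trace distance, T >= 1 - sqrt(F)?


Fuchs-van de Graaf (squared-fidelity convention): 1 - sqrt(F) <= T <= sqrt(1 - F).
Lower bound: T >= 1 - sqrt(F)
sqrt(F) = sqrt(0.582) = 0.7629
T >= 1 - 0.7629
T >= 0.2371

0.2371


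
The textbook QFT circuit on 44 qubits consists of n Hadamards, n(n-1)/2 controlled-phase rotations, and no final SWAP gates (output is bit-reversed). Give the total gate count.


Hadamard gates: 44
Controlled rotations: n*(n-1)/2 = 44*43/2 = 946
SWAP gates: 0 (omitted)
Total = 44 + 946
= 990

990


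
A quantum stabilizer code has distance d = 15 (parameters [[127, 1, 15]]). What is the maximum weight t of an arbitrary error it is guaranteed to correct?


Code parameters: [[127, 1, 15]], distance d = 15.
Number of correctable errors = floor((d-1)/2)
= floor((15 - 1)/2)
= floor(14/2)
= 7

7


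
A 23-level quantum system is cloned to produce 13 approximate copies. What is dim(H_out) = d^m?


Output space = H^(tensor 13) where dim(H) = 23
dim = 23^13
= 529 (after 2 factors)
= 12167 (after 3 factors)
= 279841 (after 4 factors)
= 6436343 (after 5 factors)
= 148035889 (after 6 factors)
= 3404825447 (after 7 factors)
= 78310985281 (after 8 factors)
= 1801152661463 (after 9 factors)
= 41426511213649 (after 10 factors)
= 952809757913927 (after 11 factors)
= 21914624432020321 (after 12 factors)
= 504036361936467383 (after 13 factors)
= 504036361936467383

504036361936467383


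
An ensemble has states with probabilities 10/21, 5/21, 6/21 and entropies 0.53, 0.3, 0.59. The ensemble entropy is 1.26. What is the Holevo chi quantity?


chi = S(rho) - sum_i p_i * S(rho_i)
Weighted entropy = 10/21 * 0.53 + 5/21 * 0.3 + 6/21 * 0.59
= 0.4924
chi = 1.26 - 0.4924
= 0.7676

0.7676


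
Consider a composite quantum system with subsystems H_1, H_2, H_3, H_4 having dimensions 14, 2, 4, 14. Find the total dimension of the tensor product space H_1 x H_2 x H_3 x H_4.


dim(H_1 x H_2 x H_3 x H_4) = 14 * 2 * 4 * 14
= 28 * 4 * 14
= 112 * 14
= 1568

1568


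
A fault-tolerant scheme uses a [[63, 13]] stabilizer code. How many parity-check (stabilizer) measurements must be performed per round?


For an [[n,k]] stabilizer code:
Number of stabilizer generators = n - k
= 63 - 13
= 50

50


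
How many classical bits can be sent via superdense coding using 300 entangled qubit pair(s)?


Superdense coding allows 2 classical bits per shared entangled pair.
300 pair(s) -> 2 * 300 = 600 classical bits

600


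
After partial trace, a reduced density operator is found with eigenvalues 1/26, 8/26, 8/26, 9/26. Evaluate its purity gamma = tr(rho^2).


tr(rho^2) = sum of eigenvalues squared
= (1/26)^2 + (8/26)^2 + (8/26)^2 + (9/26)^2
= (1 + 64 + 64 + 81) / 676
= 210/676
= 0.3107

0.3107


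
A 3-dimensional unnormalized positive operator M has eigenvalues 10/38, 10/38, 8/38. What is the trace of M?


tr(M) = sum of eigenvalues
= 10/38 + 10/38 + 8/38
= 28/38
= 0.7368

0.7368


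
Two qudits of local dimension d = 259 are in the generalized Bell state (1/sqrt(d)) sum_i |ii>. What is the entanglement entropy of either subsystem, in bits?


For a maximally entangled state in d x d:
S = log2(d) = log2(259)
= 8.0168

8.0168


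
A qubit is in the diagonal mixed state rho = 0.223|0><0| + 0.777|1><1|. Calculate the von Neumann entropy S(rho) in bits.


S = -p*log2(p) - (1-p)*log2(1-p)
p = 0.2230, 1-p = 0.7770
= -0.2230 * log2(0.2230) - 0.7770 * log2(0.7770)
= -(-0.4828) - (-0.2828)
= 0.7656

0.7656


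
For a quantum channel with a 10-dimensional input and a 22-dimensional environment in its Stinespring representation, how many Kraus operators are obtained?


Tracing out the environment in an orthonormal basis {|i>_E} gives Kraus operators K_i = <i|_E U |0>_E.
Number of Kraus operators = dim(H_env) = d_env
= 22

22


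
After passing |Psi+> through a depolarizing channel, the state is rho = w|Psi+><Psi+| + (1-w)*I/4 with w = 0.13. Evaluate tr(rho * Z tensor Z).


|Psi+> = (|01> + |10>)/sqrt(2)
For the pure Bell state, <Z_A Z_B> = -1 (Bell-state Pauli correlator).
The maximally-mixed part I/4 has tr(I/4 * P tensor P) = 0 for any traceless Pauli P.
So <Z_A Z_B>_rho = w * (-1) + (1 - w) * 0
= 0.13 * (-1)
= -0.1300

-0.1300


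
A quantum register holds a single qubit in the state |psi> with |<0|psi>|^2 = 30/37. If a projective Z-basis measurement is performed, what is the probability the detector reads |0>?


|alpha|^2 = 30/37 = 0.8108
|beta|^2 = 1 - 30/37 = 7/37 = 0.1892
P(|0>) = |alpha|^2 = 0.8108

0.8108


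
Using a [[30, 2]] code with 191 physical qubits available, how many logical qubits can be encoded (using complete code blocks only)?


Each code block uses 30 physical qubits for 2 logical qubit(s).
Number of complete blocks = floor(191 / 30) = 6
Logical qubits = 6 * 2
= 12

12


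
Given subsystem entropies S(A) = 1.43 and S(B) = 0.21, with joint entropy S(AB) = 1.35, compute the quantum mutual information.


I(A:B) = S(A) + S(B) - S(AB)
= 1.43 + 0.21 - 1.35
= 0.2900

0.2900


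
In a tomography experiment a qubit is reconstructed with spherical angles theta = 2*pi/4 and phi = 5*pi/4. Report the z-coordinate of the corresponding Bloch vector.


theta = 1.5708, phi = 3.9270
r_z = cos(theta) = 0.0000

0.0000


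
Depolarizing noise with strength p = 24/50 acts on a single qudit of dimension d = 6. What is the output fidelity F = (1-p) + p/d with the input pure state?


F = (1-p) + p/d
= (1 - 0.4800) + 0.4800/6
= 0.5200 + 0.0800
= 0.6000

0.6000


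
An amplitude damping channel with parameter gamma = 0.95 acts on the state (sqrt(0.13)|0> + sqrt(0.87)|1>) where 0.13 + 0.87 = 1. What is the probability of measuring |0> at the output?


For amplitude damping with parameter gamma on state sqrt(a)|0> + sqrt(b)|1>:
alpha^2 = 0.13, beta^2 = 0.87
P(|0>) = alpha^2 + gamma * beta^2
= 0.13 + 0.95 * 0.87
= 0.13 + 0.8265
= 0.9565

0.9565


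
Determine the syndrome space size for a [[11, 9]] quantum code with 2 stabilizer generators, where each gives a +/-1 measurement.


Each stabilizer generator gives a binary (+1 or -1) measurement outcome.
With 2 independent generators:
Total syndromes = 2^2
= 4

4


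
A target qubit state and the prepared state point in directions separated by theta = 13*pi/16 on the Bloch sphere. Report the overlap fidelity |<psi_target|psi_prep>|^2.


For states separated by angle theta on Bloch sphere:
F = cos^2(theta/2)
theta = 13*pi/16 = 2.5525
theta/2 = 1.2763
cos(theta/2) = 0.2903
F = 0.0843

0.0843


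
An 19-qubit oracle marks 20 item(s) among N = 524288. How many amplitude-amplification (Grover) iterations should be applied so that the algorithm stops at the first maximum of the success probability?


After j Grover iterations the success probability is P(j) = sin^2((2j+1)*theta), where sin(theta) = sqrt(k/N).
N = 2^19 = 524288, k = 20
sin(theta) = sqrt(k/N) = 0.006176323555
theta = arcsin(sqrt(k/N)) = 0.006176362824 rad
P(j) reaches its first maximum when (2j+1)*theta is as close as possible to pi/2, i.e. j = round(pi/(4*theta) - 1/2).
pi/(4*theta) - 1/2 = 126.6619
(For comparison, the common estimate pi/4 * sqrt(N/k) = 127.1627; the exact maximiser is used here.)
Optimal iterations = 127

127


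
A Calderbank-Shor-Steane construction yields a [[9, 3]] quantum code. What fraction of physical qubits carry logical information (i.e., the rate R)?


Code rate R = k/n
= 3/9
= 0.3333

0.3333


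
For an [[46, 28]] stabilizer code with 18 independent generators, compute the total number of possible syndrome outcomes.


Each stabilizer generator gives a binary (+1 or -1) measurement outcome.
With 18 independent generators:
Total syndromes = 2^18
= 262144

262144


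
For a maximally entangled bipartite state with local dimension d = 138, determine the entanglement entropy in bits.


For a maximally entangled state in d x d:
S = log2(d) = log2(138)
= 7.1085

7.1085


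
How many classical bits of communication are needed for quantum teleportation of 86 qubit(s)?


Quantum teleportation requires 2 classical bits per qubit teleported.
86 qubit(s) -> 2 * 86 = 172 classical bits

172


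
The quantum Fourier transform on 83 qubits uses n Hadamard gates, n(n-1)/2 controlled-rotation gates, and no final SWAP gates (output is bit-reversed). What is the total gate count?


Hadamard gates: 83
Controlled rotations: n*(n-1)/2 = 83*82/2 = 3403
SWAP gates: 0 (omitted)
Total = 83 + 3403
= 3486

3486


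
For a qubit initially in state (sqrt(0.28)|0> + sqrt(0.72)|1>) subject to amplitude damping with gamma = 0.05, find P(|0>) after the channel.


For amplitude damping with parameter gamma on state sqrt(a)|0> + sqrt(b)|1>:
alpha^2 = 0.28, beta^2 = 0.72
P(|0>) = alpha^2 + gamma * beta^2
= 0.28 + 0.05 * 0.72
= 0.28 + 0.0360
= 0.3160

0.3160


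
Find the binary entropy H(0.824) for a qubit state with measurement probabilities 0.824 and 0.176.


S = -p*log2(p) - (1-p)*log2(1-p)
p = 0.8240, 1-p = 0.1760
= -0.8240 * log2(0.8240) - 0.1760 * log2(0.1760)
= -(-0.2301) - (-0.4411)
= 0.6712

0.6712


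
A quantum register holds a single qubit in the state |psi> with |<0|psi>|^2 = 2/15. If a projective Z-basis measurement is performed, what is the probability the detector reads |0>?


|alpha|^2 = 2/15 = 0.1333
|beta|^2 = 1 - 2/15 = 13/15 = 0.8667
P(|0>) = |alpha|^2 = 0.1333

0.1333


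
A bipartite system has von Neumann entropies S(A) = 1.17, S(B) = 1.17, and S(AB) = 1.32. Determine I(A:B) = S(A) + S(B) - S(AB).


I(A:B) = S(A) + S(B) - S(AB)
= 1.17 + 1.17 - 1.32
= 1.0200

1.0200


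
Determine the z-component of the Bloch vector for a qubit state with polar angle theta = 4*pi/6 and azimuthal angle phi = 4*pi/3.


theta = 2.0944, phi = 4.1888
r_z = cos(theta) = -0.5000

-0.5000


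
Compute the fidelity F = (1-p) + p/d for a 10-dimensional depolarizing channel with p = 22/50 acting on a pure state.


F = (1-p) + p/d
= (1 - 0.4400) + 0.4400/10
= 0.5600 + 0.0440
= 0.6040

0.6040


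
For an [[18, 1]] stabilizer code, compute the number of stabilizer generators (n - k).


For an [[n,k]] stabilizer code:
Number of stabilizer generators = n - k
= 18 - 1
= 17

17


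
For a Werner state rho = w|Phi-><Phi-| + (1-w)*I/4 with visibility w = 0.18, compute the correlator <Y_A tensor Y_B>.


|Phi-> = (|00> - |11>)/sqrt(2)
For the pure Bell state, <Y_A Y_B> = +1 (Bell-state Pauli correlator).
The maximally-mixed part I/4 has tr(I/4 * P tensor P) = 0 for any traceless Pauli P.
So <Y_A Y_B>_rho = w * (+1) + (1 - w) * 0
= 0.18 * (+1)
= 0.1800

0.1800


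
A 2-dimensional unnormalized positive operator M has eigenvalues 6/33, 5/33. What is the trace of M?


tr(M) = sum of eigenvalues
= 6/33 + 5/33
= 11/33
= 0.3333

0.3333


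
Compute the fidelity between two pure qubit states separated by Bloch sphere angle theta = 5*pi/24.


For states separated by angle theta on Bloch sphere:
F = cos^2(theta/2)
theta = 5*pi/24 = 0.6545
theta/2 = 0.3272
cos(theta/2) = 0.9469
F = 0.8967

0.8967


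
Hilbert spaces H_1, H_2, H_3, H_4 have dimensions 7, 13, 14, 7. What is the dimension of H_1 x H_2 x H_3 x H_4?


dim(H_1 x H_2 x H_3 x H_4) = 7 * 13 * 14 * 7
= 91 * 14 * 7
= 1274 * 7
= 8918

8918


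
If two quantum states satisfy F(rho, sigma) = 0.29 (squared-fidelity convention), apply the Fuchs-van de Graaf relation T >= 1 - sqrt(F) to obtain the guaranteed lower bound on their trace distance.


Fuchs-van de Graaf (squared-fidelity convention): 1 - sqrt(F) <= T <= sqrt(1 - F).
Lower bound: T >= 1 - sqrt(F)
sqrt(F) = sqrt(0.29) = 0.5385
T >= 1 - 0.5385
T >= 0.4615

0.4615


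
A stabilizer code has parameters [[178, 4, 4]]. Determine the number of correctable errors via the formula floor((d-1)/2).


Code parameters: [[178, 4, 4]], distance d = 4.
Number of correctable errors = floor((d-1)/2)
= floor((4 - 1)/2)
= floor(3/2)
= 1

1


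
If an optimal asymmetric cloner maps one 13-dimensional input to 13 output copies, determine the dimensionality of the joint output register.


Output space = H^(tensor 13) where dim(H) = 13
dim = 13^13
= 169 (after 2 factors)
= 2197 (after 3 factors)
= 28561 (after 4 factors)
= 371293 (after 5 factors)
= 4826809 (after 6 factors)
= 62748517 (after 7 factors)
= 815730721 (after 8 factors)
= 10604499373 (after 9 factors)
= 137858491849 (after 10 factors)
= 1792160394037 (after 11 factors)
= 23298085122481 (after 12 factors)
= 302875106592253 (after 13 factors)
= 302875106592253

302875106592253


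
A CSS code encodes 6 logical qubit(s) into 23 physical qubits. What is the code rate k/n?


Code rate R = k/n
= 6/23
= 0.2609

0.2609


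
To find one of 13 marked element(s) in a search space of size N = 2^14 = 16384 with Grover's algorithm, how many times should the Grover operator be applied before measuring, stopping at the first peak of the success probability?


After j Grover iterations the success probability is P(j) = sin^2((2j+1)*theta), where sin(theta) = sqrt(k/N).
N = 2^14 = 16384, k = 13
sin(theta) = sqrt(k/N) = 0.02816836934
theta = arcsin(sqrt(k/N)) = 0.02817209574 rad
P(j) reaches its first maximum when (2j+1)*theta is as close as possible to pi/2, i.e. j = round(pi/(4*theta) - 1/2).
pi/(4*theta) - 1/2 = 27.3786
(For comparison, the common estimate pi/4 * sqrt(N/k) = 27.8823; the exact maximiser is used here.)
Optimal iterations = 27

27


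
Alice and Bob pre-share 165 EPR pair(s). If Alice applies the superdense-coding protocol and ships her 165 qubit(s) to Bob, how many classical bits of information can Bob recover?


Superdense coding allows 2 classical bits per shared entangled pair.
165 pair(s) -> 2 * 165 = 330 classical bits

330


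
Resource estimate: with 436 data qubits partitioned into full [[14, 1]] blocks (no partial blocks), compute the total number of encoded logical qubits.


Each code block uses 14 physical qubits for 1 logical qubit(s).
Number of complete blocks = floor(436 / 14) = 31
Logical qubits = 31 * 1
= 31

31


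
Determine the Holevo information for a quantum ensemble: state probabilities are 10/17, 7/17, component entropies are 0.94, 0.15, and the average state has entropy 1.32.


chi = S(rho) - sum_i p_i * S(rho_i)
Weighted entropy = 10/17 * 0.94 + 7/17 * 0.15
= 0.6147
chi = 1.32 - 0.6147
= 0.7053

0.7053


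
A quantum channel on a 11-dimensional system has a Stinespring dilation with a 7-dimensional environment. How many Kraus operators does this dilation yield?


Tracing out the environment in an orthonormal basis {|i>_E} gives Kraus operators K_i = <i|_E U |0>_E.
Number of Kraus operators = dim(H_env) = d_env
= 7

7


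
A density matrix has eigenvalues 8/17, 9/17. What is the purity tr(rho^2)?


tr(rho^2) = sum of eigenvalues squared
= (8/17)^2 + (9/17)^2
= (64 + 81) / 289
= 145/289
= 0.5017

0.5017


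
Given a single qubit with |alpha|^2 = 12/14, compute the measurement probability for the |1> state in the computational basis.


|alpha|^2 = 12/14 = 0.8571
|beta|^2 = 1 - 12/14 = 2/14 = 0.1429
P(|1>) = |beta|^2 = 0.1429

0.1429


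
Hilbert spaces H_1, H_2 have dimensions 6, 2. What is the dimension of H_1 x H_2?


dim(H_1 x H_2) = 6 * 2
= 12

12


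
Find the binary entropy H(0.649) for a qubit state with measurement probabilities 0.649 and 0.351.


S = -p*log2(p) - (1-p)*log2(1-p)
p = 0.6490, 1-p = 0.3510
= -0.6490 * log2(0.6490) - 0.3510 * log2(0.3510)
= -(-0.4048) - (-0.5302)
= 0.9350

0.9350


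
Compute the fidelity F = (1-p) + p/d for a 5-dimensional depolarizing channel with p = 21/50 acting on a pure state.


F = (1-p) + p/d
= (1 - 0.4200) + 0.4200/5
= 0.5800 + 0.0840
= 0.6640

0.6640


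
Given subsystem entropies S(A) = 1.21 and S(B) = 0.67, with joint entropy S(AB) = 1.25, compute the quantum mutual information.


I(A:B) = S(A) + S(B) - S(AB)
= 1.21 + 0.67 - 1.25
= 0.6300

0.6300


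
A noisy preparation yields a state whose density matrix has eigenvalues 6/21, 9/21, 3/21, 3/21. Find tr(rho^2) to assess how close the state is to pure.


tr(rho^2) = sum of eigenvalues squared
= (6/21)^2 + (9/21)^2 + (3/21)^2 + (3/21)^2
= (36 + 81 + 9 + 9) / 441
= 135/441
= 0.3061

0.3061


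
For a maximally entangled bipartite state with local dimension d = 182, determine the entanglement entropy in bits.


For a maximally entangled state in d x d:
S = log2(d) = log2(182)
= 7.5078

7.5078


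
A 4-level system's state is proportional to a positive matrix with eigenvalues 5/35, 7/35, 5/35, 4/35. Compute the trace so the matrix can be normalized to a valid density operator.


tr(M) = sum of eigenvalues
= 5/35 + 7/35 + 5/35 + 4/35
= 21/35
= 0.6000

0.6000


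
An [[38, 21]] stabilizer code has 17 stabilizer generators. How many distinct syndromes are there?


Each stabilizer generator gives a binary (+1 or -1) measurement outcome.
With 17 independent generators:
Total syndromes = 2^17
= 131072

131072


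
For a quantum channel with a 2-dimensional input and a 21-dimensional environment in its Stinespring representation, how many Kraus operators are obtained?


Tracing out the environment in an orthonormal basis {|i>_E} gives Kraus operators K_i = <i|_E U |0>_E.
Number of Kraus operators = dim(H_env) = d_env
= 21

21


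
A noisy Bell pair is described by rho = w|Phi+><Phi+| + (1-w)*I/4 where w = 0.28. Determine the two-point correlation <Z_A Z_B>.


|Phi+> = (|00> + |11>)/sqrt(2)
For the pure Bell state, <Z_A Z_B> = +1 (Bell-state Pauli correlator).
The maximally-mixed part I/4 has tr(I/4 * P tensor P) = 0 for any traceless Pauli P.
So <Z_A Z_B>_rho = w * (+1) + (1 - w) * 0
= 0.28 * (+1)
= 0.2800

0.2800


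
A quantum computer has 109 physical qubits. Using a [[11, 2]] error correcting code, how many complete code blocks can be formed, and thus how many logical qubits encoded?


Each code block uses 11 physical qubits for 2 logical qubit(s).
Number of complete blocks = floor(109 / 11) = 9
Logical qubits = 9 * 2
= 18

18


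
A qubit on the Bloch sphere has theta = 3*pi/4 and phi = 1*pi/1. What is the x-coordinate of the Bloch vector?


theta = 2.3562, phi = 3.1416
r_x = sin(theta)*cos(phi) = 0.7071 * -1.0000
r_x = -0.7071

-0.7071


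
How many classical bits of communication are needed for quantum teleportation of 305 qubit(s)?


Quantum teleportation requires 2 classical bits per qubit teleported.
305 qubit(s) -> 2 * 305 = 610 classical bits

610


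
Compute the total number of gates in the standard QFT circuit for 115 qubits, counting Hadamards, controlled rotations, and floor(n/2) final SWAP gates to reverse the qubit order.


Hadamard gates: 115
Controlled rotations: n*(n-1)/2 = 115*114/2 = 6555
SWAP gates: floor(n/2) = floor(115/2) = 57
Total = 115 + 6555 + 57
= 6727

6727


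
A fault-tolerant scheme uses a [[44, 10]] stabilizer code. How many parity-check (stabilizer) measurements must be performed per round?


For an [[n,k]] stabilizer code:
Number of stabilizer generators = n - k
= 44 - 10
= 34

34


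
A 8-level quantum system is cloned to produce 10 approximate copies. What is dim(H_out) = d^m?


Output space = H^(tensor 10) where dim(H) = 8
dim = 8^10
= 64 (after 2 factors)
= 512 (after 3 factors)
= 4096 (after 4 factors)
= 32768 (after 5 factors)
= 262144 (after 6 factors)
= 2097152 (after 7 factors)
= 16777216 (after 8 factors)
= 134217728 (after 9 factors)
= 1073741824 (after 10 factors)
= 1073741824

1073741824


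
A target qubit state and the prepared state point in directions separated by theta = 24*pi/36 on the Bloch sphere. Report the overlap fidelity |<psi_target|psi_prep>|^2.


For states separated by angle theta on Bloch sphere:
F = cos^2(theta/2)
theta = 24*pi/36 = 2.0944
theta/2 = 1.0472
cos(theta/2) = 0.5000
F = 0.2500

0.2500


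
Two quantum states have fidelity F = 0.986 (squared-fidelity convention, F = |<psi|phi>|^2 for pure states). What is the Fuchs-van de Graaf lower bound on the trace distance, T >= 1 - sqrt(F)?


Fuchs-van de Graaf (squared-fidelity convention): 1 - sqrt(F) <= T <= sqrt(1 - F).
Lower bound: T >= 1 - sqrt(F)
sqrt(F) = sqrt(0.986) = 0.9930
T >= 1 - 0.9930
T >= 0.0070

0.0070


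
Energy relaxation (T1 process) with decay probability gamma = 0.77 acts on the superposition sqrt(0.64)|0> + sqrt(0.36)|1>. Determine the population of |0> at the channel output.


For amplitude damping with parameter gamma on state sqrt(a)|0> + sqrt(b)|1>:
alpha^2 = 0.64, beta^2 = 0.36
P(|0>) = alpha^2 + gamma * beta^2
= 0.64 + 0.77 * 0.36
= 0.64 + 0.2772
= 0.9172

0.9172


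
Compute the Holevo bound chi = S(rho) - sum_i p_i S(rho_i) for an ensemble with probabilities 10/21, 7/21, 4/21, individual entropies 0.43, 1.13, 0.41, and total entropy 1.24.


chi = S(rho) - sum_i p_i * S(rho_i)
Weighted entropy = 10/21 * 0.43 + 7/21 * 1.13 + 4/21 * 0.41
= 0.6595
chi = 1.24 - 0.6595
= 0.5805

0.5805


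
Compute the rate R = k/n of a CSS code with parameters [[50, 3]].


Code rate R = k/n
= 3/50
= 0.0600

0.0600


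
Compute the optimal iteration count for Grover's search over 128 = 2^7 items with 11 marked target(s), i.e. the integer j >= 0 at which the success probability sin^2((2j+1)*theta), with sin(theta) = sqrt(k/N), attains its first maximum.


After j Grover iterations the success probability is P(j) = sin^2((2j+1)*theta), where sin(theta) = sqrt(k/N).
N = 2^7 = 128, k = 11
sin(theta) = sqrt(k/N) = 0.293150985
theta = arcsin(sqrt(k/N)) = 0.2975209614 rad
P(j) reaches its first maximum when (2j+1)*theta is as close as possible to pi/2, i.e. j = round(pi/(4*theta) - 1/2).
pi/(4*theta) - 1/2 = 2.1398
(For comparison, the common estimate pi/4 * sqrt(N/k) = 2.6792; the exact maximiser is used here.)
Optimal iterations = 2

2


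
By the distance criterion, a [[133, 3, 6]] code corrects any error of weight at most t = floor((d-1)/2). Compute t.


Code parameters: [[133, 3, 6]], distance d = 6.
Number of correctable errors = floor((d-1)/2)
= floor((6 - 1)/2)
= floor(5/2)
= 2

2


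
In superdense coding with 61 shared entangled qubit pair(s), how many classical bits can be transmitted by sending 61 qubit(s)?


Superdense coding allows 2 classical bits per shared entangled pair.
61 pair(s) -> 2 * 61 = 122 classical bits

122


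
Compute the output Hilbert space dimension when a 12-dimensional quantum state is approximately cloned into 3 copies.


Output space = H^(tensor 3) where dim(H) = 12
dim = 12^3
= 144 (after 2 factors)
= 1728 (after 3 factors)
= 1728

1728


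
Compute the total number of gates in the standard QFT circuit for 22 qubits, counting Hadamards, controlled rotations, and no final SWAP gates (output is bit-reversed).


Hadamard gates: 22
Controlled rotations: n*(n-1)/2 = 22*21/2 = 231
SWAP gates: 0 (omitted)
Total = 22 + 231
= 253

253


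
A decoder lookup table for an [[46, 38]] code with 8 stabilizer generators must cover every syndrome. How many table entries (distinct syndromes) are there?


Each stabilizer generator gives a binary (+1 or -1) measurement outcome.
With 8 independent generators:
Total syndromes = 2^8
= 256

256


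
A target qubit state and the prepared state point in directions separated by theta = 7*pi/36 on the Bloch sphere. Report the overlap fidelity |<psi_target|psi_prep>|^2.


For states separated by angle theta on Bloch sphere:
F = cos^2(theta/2)
theta = 7*pi/36 = 0.6109
theta/2 = 0.3054
cos(theta/2) = 0.9537
F = 0.9096

0.9096


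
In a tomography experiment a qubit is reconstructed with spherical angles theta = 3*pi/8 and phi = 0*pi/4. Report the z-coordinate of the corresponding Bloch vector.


theta = 1.1781, phi = 0.0000
r_z = cos(theta) = 0.3827

0.3827


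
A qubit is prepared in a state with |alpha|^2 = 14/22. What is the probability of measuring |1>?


|alpha|^2 = 14/22 = 0.6364
|beta|^2 = 1 - 14/22 = 8/22 = 0.3636
P(|1>) = |beta|^2 = 0.3636

0.3636


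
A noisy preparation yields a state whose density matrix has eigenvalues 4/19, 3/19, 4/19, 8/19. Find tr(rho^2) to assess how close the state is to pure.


tr(rho^2) = sum of eigenvalues squared
= (4/19)^2 + (3/19)^2 + (4/19)^2 + (8/19)^2
= (16 + 9 + 16 + 64) / 361
= 105/361
= 0.2909

0.2909


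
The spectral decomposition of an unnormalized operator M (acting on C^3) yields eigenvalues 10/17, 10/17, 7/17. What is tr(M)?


tr(M) = sum of eigenvalues
= 10/17 + 10/17 + 7/17
= 27/17
= 1.5882

1.5882


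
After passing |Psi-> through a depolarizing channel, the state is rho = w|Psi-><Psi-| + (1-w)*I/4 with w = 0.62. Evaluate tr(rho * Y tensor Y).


|Psi-> = (|01> - |10>)/sqrt(2)
For the pure Bell state, <Y_A Y_B> = -1 (Bell-state Pauli correlator).
The maximally-mixed part I/4 has tr(I/4 * P tensor P) = 0 for any traceless Pauli P.
So <Y_A Y_B>_rho = w * (-1) + (1 - w) * 0
= 0.62 * (-1)
= -0.6200

-0.6200


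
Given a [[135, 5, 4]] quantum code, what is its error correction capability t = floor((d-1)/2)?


Code parameters: [[135, 5, 4]], distance d = 4.
Number of correctable errors = floor((d-1)/2)
= floor((4 - 1)/2)
= floor(3/2)
= 1

1


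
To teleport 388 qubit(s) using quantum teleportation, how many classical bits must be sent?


Quantum teleportation requires 2 classical bits per qubit teleported.
388 qubit(s) -> 2 * 388 = 776 classical bits

776


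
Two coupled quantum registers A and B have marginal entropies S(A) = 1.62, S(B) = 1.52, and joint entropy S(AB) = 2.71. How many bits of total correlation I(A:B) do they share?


I(A:B) = S(A) + S(B) - S(AB)
= 1.62 + 1.52 - 2.71
= 0.4300

0.4300


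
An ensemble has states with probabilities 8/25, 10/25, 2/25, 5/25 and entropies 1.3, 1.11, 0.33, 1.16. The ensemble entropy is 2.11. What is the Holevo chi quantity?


chi = S(rho) - sum_i p_i * S(rho_i)
Weighted entropy = 8/25 * 1.3 + 10/25 * 1.11 + 2/25 * 0.33 + 5/25 * 1.16
= 1.1184
chi = 2.11 - 1.1184
= 0.9916

0.9916


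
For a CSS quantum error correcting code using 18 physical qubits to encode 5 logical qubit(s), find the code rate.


Code rate R = k/n
= 5/18
= 0.2778

0.2778


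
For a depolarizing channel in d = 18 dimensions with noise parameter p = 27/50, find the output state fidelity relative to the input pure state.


F = (1-p) + p/d
= (1 - 0.5400) + 0.5400/18
= 0.4600 + 0.0300
= 0.4900

0.4900


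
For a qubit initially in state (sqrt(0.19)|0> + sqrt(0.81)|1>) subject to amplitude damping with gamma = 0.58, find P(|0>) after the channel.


For amplitude damping with parameter gamma on state sqrt(a)|0> + sqrt(b)|1>:
alpha^2 = 0.19, beta^2 = 0.81
P(|0>) = alpha^2 + gamma * beta^2
= 0.19 + 0.58 * 0.81
= 0.19 + 0.4698
= 0.6598

0.6598


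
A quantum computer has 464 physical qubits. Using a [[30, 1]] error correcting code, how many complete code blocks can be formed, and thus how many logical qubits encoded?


Each code block uses 30 physical qubits for 1 logical qubit(s).
Number of complete blocks = floor(464 / 30) = 15
Logical qubits = 15 * 1
= 15

15


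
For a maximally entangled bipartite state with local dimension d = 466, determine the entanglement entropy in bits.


For a maximally entangled state in d x d:
S = log2(d) = log2(466)
= 8.8642

8.8642


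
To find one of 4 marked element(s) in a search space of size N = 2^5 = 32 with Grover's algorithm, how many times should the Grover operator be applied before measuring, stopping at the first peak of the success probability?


After j Grover iterations the success probability is P(j) = sin^2((2j+1)*theta), where sin(theta) = sqrt(k/N).
N = 2^5 = 32, k = 4
sin(theta) = sqrt(k/N) = 0.3535533906
theta = arcsin(sqrt(k/N)) = 0.3613671239 rad
P(j) reaches its first maximum when (2j+1)*theta is as close as possible to pi/2, i.e. j = round(pi/(4*theta) - 1/2).
pi/(4*theta) - 1/2 = 1.6734
(For comparison, the common estimate pi/4 * sqrt(N/k) = 2.2214; the exact maximiser is used here.)
Optimal iterations = 2

2


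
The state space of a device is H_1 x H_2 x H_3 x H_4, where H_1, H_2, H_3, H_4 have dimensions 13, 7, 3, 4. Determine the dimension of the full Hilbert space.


dim(H_1 x H_2 x H_3 x H_4) = 13 * 7 * 3 * 4
= 91 * 3 * 4
= 273 * 4
= 1092

1092


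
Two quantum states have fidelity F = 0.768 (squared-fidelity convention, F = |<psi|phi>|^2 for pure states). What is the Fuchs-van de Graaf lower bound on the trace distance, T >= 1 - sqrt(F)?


Fuchs-van de Graaf (squared-fidelity convention): 1 - sqrt(F) <= T <= sqrt(1 - F).
Lower bound: T >= 1 - sqrt(F)
sqrt(F) = sqrt(0.768) = 0.8764
T >= 1 - 0.8764
T >= 0.1236

0.1236


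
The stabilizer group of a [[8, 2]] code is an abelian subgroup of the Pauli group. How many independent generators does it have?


For an [[n,k]] stabilizer code:
Number of stabilizer generators = n - k
= 8 - 2
= 6

6


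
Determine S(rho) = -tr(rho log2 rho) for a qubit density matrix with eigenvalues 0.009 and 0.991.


S = -p*log2(p) - (1-p)*log2(1-p)
p = 0.0090, 1-p = 0.9910
= -0.0090 * log2(0.0090) - 0.9910 * log2(0.9910)
= -(-0.0612) - (-0.0129)
= 0.0741

0.0741


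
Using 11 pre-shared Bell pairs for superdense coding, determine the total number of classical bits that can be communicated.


Superdense coding allows 2 classical bits per shared entangled pair.
11 pair(s) -> 2 * 11 = 22 classical bits

22


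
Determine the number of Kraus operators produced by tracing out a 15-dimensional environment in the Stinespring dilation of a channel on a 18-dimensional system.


Tracing out the environment in an orthonormal basis {|i>_E} gives Kraus operators K_i = <i|_E U |0>_E.
Number of Kraus operators = dim(H_env) = d_env
= 15

15


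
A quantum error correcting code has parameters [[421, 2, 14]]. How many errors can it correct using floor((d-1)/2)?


Code parameters: [[421, 2, 14]], distance d = 14.
Number of correctable errors = floor((d-1)/2)
= floor((14 - 1)/2)
= floor(13/2)
= 6

6


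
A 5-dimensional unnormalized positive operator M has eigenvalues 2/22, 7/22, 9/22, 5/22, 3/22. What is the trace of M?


tr(M) = sum of eigenvalues
= 2/22 + 7/22 + 9/22 + 5/22 + 3/22
= 26/22
= 1.1818

1.1818


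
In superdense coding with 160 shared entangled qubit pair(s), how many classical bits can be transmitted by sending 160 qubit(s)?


Superdense coding allows 2 classical bits per shared entangled pair.
160 pair(s) -> 2 * 160 = 320 classical bits

320


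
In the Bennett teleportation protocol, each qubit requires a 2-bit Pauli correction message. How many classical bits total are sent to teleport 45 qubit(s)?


Quantum teleportation requires 2 classical bits per qubit teleported.
45 qubit(s) -> 2 * 45 = 90 classical bits

90


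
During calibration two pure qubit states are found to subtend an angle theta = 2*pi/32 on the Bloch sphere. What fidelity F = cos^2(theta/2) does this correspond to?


For states separated by angle theta on Bloch sphere:
F = cos^2(theta/2)
theta = 2*pi/32 = 0.1963
theta/2 = 0.0982
cos(theta/2) = 0.9952
F = 0.9904

0.9904


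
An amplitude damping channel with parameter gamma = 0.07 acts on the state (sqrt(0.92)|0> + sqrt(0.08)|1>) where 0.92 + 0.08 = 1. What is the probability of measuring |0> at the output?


For amplitude damping with parameter gamma on state sqrt(a)|0> + sqrt(b)|1>:
alpha^2 = 0.92, beta^2 = 0.08
P(|0>) = alpha^2 + gamma * beta^2
= 0.92 + 0.07 * 0.08
= 0.92 + 0.0056
= 0.9256

0.9256


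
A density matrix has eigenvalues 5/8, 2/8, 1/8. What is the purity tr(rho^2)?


tr(rho^2) = sum of eigenvalues squared
= (5/8)^2 + (2/8)^2 + (1/8)^2
= (25 + 4 + 1) / 64
= 30/64
= 0.4688

0.4688


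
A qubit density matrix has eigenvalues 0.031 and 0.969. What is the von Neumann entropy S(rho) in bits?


S = -p*log2(p) - (1-p)*log2(1-p)
p = 0.0310, 1-p = 0.9690
= -0.0310 * log2(0.0310) - 0.9690 * log2(0.9690)
= -(-0.1554) - (-0.0440)
= 0.1994

0.1994


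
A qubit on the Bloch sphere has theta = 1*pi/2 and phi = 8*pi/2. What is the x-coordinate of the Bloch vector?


theta = 1.5708, phi = 12.5664
r_x = sin(theta)*cos(phi) = 1.0000 * 1.0000
r_x = 1.0000

1.0000


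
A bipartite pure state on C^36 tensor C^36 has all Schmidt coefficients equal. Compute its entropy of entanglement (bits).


For a maximally entangled state in d x d:
S = log2(d) = log2(36)
= 5.1699

5.1699


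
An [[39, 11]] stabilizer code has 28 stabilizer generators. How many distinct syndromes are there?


Each stabilizer generator gives a binary (+1 or -1) measurement outcome.
With 28 independent generators:
Total syndromes = 2^28
= 268435456

268435456


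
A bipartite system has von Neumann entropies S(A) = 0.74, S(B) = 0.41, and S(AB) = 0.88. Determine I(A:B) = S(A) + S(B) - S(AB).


I(A:B) = S(A) + S(B) - S(AB)
= 0.74 + 0.41 - 0.88
= 0.2700

0.2700


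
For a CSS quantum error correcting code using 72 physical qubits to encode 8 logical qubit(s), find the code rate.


Code rate R = k/n
= 8/72
= 0.1111

0.1111


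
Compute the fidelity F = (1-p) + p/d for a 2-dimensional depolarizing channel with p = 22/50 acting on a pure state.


F = (1-p) + p/d
= (1 - 0.4400) + 0.4400/2
= 0.5600 + 0.2200
= 0.7800

0.7800


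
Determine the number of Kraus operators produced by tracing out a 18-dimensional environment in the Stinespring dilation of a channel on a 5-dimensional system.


Tracing out the environment in an orthonormal basis {|i>_E} gives Kraus operators K_i = <i|_E U |0>_E.
Number of Kraus operators = dim(H_env) = d_env
= 18

18


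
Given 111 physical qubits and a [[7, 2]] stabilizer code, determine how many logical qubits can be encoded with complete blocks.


Each code block uses 7 physical qubits for 2 logical qubit(s).
Number of complete blocks = floor(111 / 7) = 15
Logical qubits = 15 * 2
= 30

30


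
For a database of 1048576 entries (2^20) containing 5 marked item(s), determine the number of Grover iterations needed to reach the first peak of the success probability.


After j Grover iterations the success probability is P(j) = sin^2((2j+1)*theta), where sin(theta) = sqrt(k/N).
N = 2^20 = 1048576, k = 5
sin(theta) = sqrt(k/N) = 0.002183660134
theta = arcsin(sqrt(k/N)) = 0.00218366187 rad
P(j) reaches its first maximum when (2j+1)*theta is as close as possible to pi/2, i.e. j = round(pi/(4*theta) - 1/2).
pi/(4*theta) - 1/2 = 359.1702
(For comparison, the common estimate pi/4 * sqrt(N/k) = 359.6705; the exact maximiser is used here.)
Optimal iterations = 359

359


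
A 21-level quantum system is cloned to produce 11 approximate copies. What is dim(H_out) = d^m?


Output space = H^(tensor 11) where dim(H) = 21
dim = 21^11
= 441 (after 2 factors)
= 9261 (after 3 factors)
= 194481 (after 4 factors)
= 4084101 (after 5 factors)
= 85766121 (after 6 factors)
= 1801088541 (after 7 factors)
= 37822859361 (after 8 factors)
= 794280046581 (after 9 factors)
= 16679880978201 (after 10 factors)
= 350277500542221 (after 11 factors)
= 350277500542221

350277500542221
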